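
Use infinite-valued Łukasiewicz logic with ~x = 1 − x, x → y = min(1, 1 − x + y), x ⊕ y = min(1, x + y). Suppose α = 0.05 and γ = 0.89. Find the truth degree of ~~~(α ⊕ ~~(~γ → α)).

0.01

~γ = 1 − 0.89 = 0.11
~γ → α = min(1, 1 − 0.11 + 0.05) = min(1, 0.94) = 0.94
~(~γ → α) = 1 − 0.94 = 0.06
~~(~γ → α) = 1 − 0.06 = 0.94
α ⊕ ~~(~γ → α) = min(1, 0.05 + 0.94) = min(1, 0.99) = 0.99
~(α ⊕ ~~(~γ → α)) = 1 − 0.99 = 0.01
~~(α ⊕ ~~(~γ → α)) = 1 − 0.01 = 0.99
~~~(α ⊕ ~~(~γ → α)) = 1 − 0.99 = 0.01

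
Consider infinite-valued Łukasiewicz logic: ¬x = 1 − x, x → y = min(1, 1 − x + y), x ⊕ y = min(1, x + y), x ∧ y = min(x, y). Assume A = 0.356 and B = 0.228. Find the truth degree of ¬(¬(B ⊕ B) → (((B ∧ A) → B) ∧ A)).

0.188

B ⊕ B = min(1, 0.228 + 0.228) = min(1, 0.456) = 0.456
¬(B ⊕ B) = 1 − 0.456 = 0.544
B ∧ A = min(0.228, 0.356) = 0.228
(B ∧ A) → B = min(1, 1 − 0.228 + 0.228) = min(1, 1.000) = 1.000
((B ∧ A) → B) ∧ A = min(1.000, 0.356) = 0.356
¬(B ⊕ B) → (((B ∧ A) → B) ∧ A) = min(1, 1 − 0.544 + 0.356) = min(1, 0.812) = 0.812
¬(¬(B ⊕ B) → (((B ∧ A) → B) ∧ A)) = 1 − 0.812 = 0.188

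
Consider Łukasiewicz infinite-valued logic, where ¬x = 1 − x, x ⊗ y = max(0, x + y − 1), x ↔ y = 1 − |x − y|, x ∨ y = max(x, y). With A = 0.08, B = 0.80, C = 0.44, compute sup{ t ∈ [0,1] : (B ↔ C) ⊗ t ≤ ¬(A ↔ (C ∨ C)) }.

B ↔ C = 1 − |0.80 − 0.44| = 1 − 0.36 = 0.64
So the left factor is B ↔ C = 0.64.
C ∨ C = max(0.44, 0.44) = 0.44
A ↔ (C ∨ C) = 1 − |0.08 − 0.44| = 1 − 0.36 = 0.64
¬(A ↔ (C ∨ C)) = 1 − 0.64 = 0.36
So the right-hand bound is ¬(A ↔ (C ∨ C)) = 0.36.
The residuum of the Łukasiewicz t-norm gives the supremum: min(1, 1 − 0.64 + 0.36).
1 − 0.64 + 0.36 = 0.72, so t = min(1, 0.72) = 0.72.
Check: 0.64 ⊗ 0.72 = max(0, 0.36) = 0.36 ≤ 0.36.

0.72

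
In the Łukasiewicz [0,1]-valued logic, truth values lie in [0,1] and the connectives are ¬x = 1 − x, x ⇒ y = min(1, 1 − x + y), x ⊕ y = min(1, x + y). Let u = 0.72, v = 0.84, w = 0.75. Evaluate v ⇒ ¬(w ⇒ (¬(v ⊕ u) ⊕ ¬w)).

v ⊕ u = min(1, 0.84 + 0.72) = min(1, 1.56) = 1.00
¬(v ⊕ u) = 1 − 1.00 = 0.00
¬w = 1 − 0.75 = 0.25
¬(v ⊕ u) ⊕ ¬w = min(1, 0.00 + 0.25) = min(1, 0.25) = 0.25
w ⇒ (¬(v ⊕ u) ⊕ ¬w) = min(1, 1 − 0.75 + 0.25) = min(1, 0.50) = 0.50
¬(w ⇒ (¬(v ⊕ u) ⊕ ¬w)) = 1 − 0.50 = 0.50
v ⇒ ¬(w ⇒ (¬(v ⊕ u) ⊕ ¬w)) = min(1, 1 − 0.84 + 0.50) = min(1, 0.66) = 0.66

0.66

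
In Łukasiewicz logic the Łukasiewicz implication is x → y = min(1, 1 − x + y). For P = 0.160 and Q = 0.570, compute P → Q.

1.000

P → Q = min(1, 1 − 0.160 + 0.570) = min(1, 1.410) = 1.000
For comparison, the Gödel implication (1 if x ≤ y else y) would give 1.000.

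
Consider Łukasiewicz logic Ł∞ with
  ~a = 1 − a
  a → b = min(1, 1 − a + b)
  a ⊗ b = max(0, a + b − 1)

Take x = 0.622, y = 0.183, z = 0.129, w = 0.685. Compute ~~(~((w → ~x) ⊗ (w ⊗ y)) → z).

0.129

~x = 1 − 0.622 = 0.378
w → ~x = min(1, 1 − 0.685 + 0.378) = min(1, 0.693) = 0.693
w ⊗ y = max(0, 0.685 + 0.183 − 1) = max(0, -0.132) = 0.000
(w → ~x) ⊗ (w ⊗ y) = max(0, 0.693 + 0.000 − 1) = max(0, -0.307) = 0.000
~((w → ~x) ⊗ (w ⊗ y)) = 1 − 0.000 = 1.000
~((w → ~x) ⊗ (w ⊗ y)) → z = min(1, 1 − 1.000 + 0.129) = min(1, 0.129) = 0.129
~(~((w → ~x) ⊗ (w ⊗ y)) → z) = 1 − 0.129 = 0.871
~~(~((w → ~x) ⊗ (w ⊗ y)) → z) = 1 − 0.871 = 0.129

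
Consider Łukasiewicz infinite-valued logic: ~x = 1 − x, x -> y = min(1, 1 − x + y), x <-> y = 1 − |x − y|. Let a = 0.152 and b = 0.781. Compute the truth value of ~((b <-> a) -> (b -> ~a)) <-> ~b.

0.781

b <-> a = 1 − |0.781 − 0.152| = 1 − 0.629 = 0.371
~a = 1 − 0.152 = 0.848
b -> ~a = min(1, 1 − 0.781 + 0.848) = min(1, 1.067) = 1.000
(b <-> a) -> (b -> ~a) = min(1, 1 − 0.371 + 1.000) = min(1, 1.629) = 1.000
~((b <-> a) -> (b -> ~a)) = 1 − 1.000 = 0.000
~b = 1 − 0.781 = 0.219
~((b <-> a) -> (b -> ~a)) <-> ~b = 1 − |0.000 − 0.219| = 1 − 0.219 = 0.781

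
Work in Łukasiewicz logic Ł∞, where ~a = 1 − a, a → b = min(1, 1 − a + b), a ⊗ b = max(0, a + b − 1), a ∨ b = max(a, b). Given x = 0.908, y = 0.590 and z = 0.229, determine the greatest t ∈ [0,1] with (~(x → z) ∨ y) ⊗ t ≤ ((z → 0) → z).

0.779

x → z = min(1, 1 − 0.908 + 0.229) = min(1, 0.321) = 0.321
~(x → z) = 1 − 0.321 = 0.679
~(x → z) ∨ y = max(0.679, 0.590) = 0.679
So the left factor is ~(x → z) ∨ y = 0.679.
z → 0 = min(1, 1 − 0.229 + 0.000) = min(1, 0.771) = 0.771
(z → 0) → z = min(1, 1 − 0.771 + 0.229) = min(1, 0.458) = 0.458
So the right-hand bound is (z → 0) → z = 0.458.
The residuum of the Łukasiewicz t-norm gives the supremum: min(1, 1 − 0.679 + 0.458).
1 − 0.679 + 0.458 = 0.779, so t = min(1, 0.779) = 0.779.
Check: 0.679 ⊗ 0.779 = max(0, 0.458) = 0.458 ≤ 0.458.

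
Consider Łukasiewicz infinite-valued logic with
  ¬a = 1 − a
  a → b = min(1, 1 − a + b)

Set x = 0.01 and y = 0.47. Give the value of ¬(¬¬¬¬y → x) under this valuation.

0.46

¬y = 1 − 0.47 = 0.53
¬¬y = 1 − 0.53 = 0.47
¬¬¬y = 1 − 0.47 = 0.53
¬¬¬¬y = 1 − 0.53 = 0.47
¬¬¬¬y → x = min(1, 1 − 0.47 + 0.01) = min(1, 0.54) = 0.54
¬(¬¬¬¬y → x) = 1 − 0.54 = 0.46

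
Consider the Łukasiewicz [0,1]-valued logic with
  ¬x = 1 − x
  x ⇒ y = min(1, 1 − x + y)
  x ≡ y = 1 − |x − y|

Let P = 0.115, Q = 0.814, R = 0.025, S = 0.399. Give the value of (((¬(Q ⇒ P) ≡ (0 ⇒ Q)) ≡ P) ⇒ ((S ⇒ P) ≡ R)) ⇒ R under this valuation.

0.132

Q ⇒ P = min(1, 1 − 0.814 + 0.115) = min(1, 0.301) = 0.301
¬(Q ⇒ P) = 1 − 0.301 = 0.699
0 ⇒ Q = min(1, 1 − 0.000 + 0.814) = min(1, 1.814) = 1.000
¬(Q ⇒ P) ≡ (0 ⇒ Q) = 1 − |0.699 − 1.000| = 1 − 0.301 = 0.699
(¬(Q ⇒ P) ≡ (0 ⇒ Q)) ≡ P = 1 − |0.699 − 0.115| = 1 − 0.584 = 0.416
S ⇒ P = min(1, 1 − 0.399 + 0.115) = min(1, 0.716) = 0.716
(S ⇒ P) ≡ R = 1 − |0.716 − 0.025| = 1 − 0.691 = 0.309
((¬(Q ⇒ P) ≡ (0 ⇒ Q)) ≡ P) ⇒ ((S ⇒ P) ≡ R) = min(1, 1 − 0.416 + 0.309) = min(1, 0.893) = 0.893
(((¬(Q ⇒ P) ≡ (0 ⇒ Q)) ≡ P) ⇒ ((S ⇒ P) ≡ R)) ⇒ R = min(1, 1 − 0.893 + 0.025) = min(1, 0.132) = 0.132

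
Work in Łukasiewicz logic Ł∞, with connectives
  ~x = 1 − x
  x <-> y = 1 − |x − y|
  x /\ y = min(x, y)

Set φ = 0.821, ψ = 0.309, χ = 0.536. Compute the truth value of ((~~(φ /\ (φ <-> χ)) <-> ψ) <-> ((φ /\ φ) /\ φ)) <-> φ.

φ <-> χ = 1 − |0.821 − 0.536| = 1 − 0.285 = 0.715
φ /\ (φ <-> χ) = min(0.821, 0.715) = 0.715
~(φ /\ (φ <-> χ)) = 1 − 0.715 = 0.285
~~(φ /\ (φ <-> χ)) = 1 − 0.285 = 0.715
~~(φ /\ (φ <-> χ)) <-> ψ = 1 − |0.715 − 0.309| = 1 − 0.406 = 0.594
φ /\ φ = min(0.821, 0.821) = 0.821
(φ /\ φ) /\ φ = min(0.821, 0.821) = 0.821
(~~(φ /\ (φ <-> χ)) <-> ψ) <-> ((φ /\ φ) /\ φ) = 1 − |0.594 − 0.821| = 1 − 0.227 = 0.773
((~~(φ /\ (φ <-> χ)) <-> ψ) <-> ((φ /\ φ) /\ φ)) <-> φ = 1 − |0.773 − 0.821| = 1 − 0.048 = 0.952

0.952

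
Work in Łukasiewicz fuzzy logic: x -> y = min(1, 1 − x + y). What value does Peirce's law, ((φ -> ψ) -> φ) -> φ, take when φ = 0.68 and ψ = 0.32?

0.68

φ -> ψ = min(1, 1 − 0.68 + 0.32) = min(1, 0.64) = 0.64
(φ -> ψ) -> φ = min(1, 1 − 0.64 + 0.68) = min(1, 1.04) = 1.00
((φ -> ψ) -> φ) -> φ = min(1, 1 − 1.00 + 0.68) = min(1, 0.68) = 0.68
(The value 0.68 < 1 shows this instance is not satisfied; not a Ł∞-tautology in general.)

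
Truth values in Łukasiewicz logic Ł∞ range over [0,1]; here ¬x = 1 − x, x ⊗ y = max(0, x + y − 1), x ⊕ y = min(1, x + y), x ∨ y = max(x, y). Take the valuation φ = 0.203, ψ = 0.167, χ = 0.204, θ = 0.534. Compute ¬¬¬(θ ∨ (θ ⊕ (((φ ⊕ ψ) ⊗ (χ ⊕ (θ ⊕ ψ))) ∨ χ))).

φ ⊕ ψ = min(1, 0.203 + 0.167) = min(1, 0.370) = 0.370
θ ⊕ ψ = min(1, 0.534 + 0.167) = min(1, 0.701) = 0.701
χ ⊕ (θ ⊕ ψ) = min(1, 0.204 + 0.701) = min(1, 0.905) = 0.905
(φ ⊕ ψ) ⊗ (χ ⊕ (θ ⊕ ψ)) = max(0, 0.370 + 0.905 − 1) = max(0, 0.275) = 0.275
((φ ⊕ ψ) ⊗ (χ ⊕ (θ ⊕ ψ))) ∨ χ = max(0.275, 0.204) = 0.275
θ ⊕ (((φ ⊕ ψ) ⊗ (χ ⊕ (θ ⊕ ψ))) ∨ χ) = min(1, 0.534 + 0.275) = min(1, 0.809) = 0.809
θ ∨ (θ ⊕ (((φ ⊕ ψ) ⊗ (χ ⊕ (θ ⊕ ψ))) ∨ χ)) = max(0.534, 0.809) = 0.809
¬(θ ∨ (θ ⊕ (((φ ⊕ ψ) ⊗ (χ ⊕ (θ ⊕ ψ))) ∨ χ))) = 1 − 0.809 = 0.191
¬¬(θ ∨ (θ ⊕ (((φ ⊕ ψ) ⊗ (χ ⊕ (θ ⊕ ψ))) ∨ χ))) = 1 − 0.191 = 0.809
¬¬¬(θ ∨ (θ ⊕ (((φ ⊕ ψ) ⊗ (χ ⊕ (θ ⊕ ψ))) ∨ χ))) = 1 − 0.809 = 0.191

0.191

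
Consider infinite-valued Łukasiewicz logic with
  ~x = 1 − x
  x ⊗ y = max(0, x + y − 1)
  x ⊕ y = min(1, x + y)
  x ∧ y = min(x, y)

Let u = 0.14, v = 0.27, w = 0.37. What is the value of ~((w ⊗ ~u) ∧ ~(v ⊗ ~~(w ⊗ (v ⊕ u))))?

0.77

~u = 1 − 0.14 = 0.86
w ⊗ ~u = max(0, 0.37 + 0.86 − 1) = max(0, 0.23) = 0.23
v ⊕ u = min(1, 0.27 + 0.14) = min(1, 0.41) = 0.41
w ⊗ (v ⊕ u) = max(0, 0.37 + 0.41 − 1) = max(0, -0.22) = 0.00
~(w ⊗ (v ⊕ u)) = 1 − 0.00 = 1.00
~~(w ⊗ (v ⊕ u)) = 1 − 1.00 = 0.00
v ⊗ ~~(w ⊗ (v ⊕ u)) = max(0, 0.27 + 0.00 − 1) = max(0, -0.73) = 0.00
~(v ⊗ ~~(w ⊗ (v ⊕ u))) = 1 − 0.00 = 1.00
(w ⊗ ~u) ∧ ~(v ⊗ ~~(w ⊗ (v ⊕ u))) = min(0.23, 1.00) = 0.23
~((w ⊗ ~u) ∧ ~(v ⊗ ~~(w ⊗ (v ⊕ u)))) = 1 − 0.23 = 0.77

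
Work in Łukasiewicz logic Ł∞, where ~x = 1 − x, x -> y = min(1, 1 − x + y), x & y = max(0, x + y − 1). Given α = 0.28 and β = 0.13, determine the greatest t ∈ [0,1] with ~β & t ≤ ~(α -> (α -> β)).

0.13

~β = 1 − 0.13 = 0.87
So the left factor is ~β = 0.87.
α -> β = min(1, 1 − 0.28 + 0.13) = min(1, 0.85) = 0.85
α -> (α -> β) = min(1, 1 − 0.28 + 0.85) = min(1, 1.57) = 1.00
~(α -> (α -> β)) = 1 − 1.00 = 0.00
So the right-hand bound is ~(α -> (α -> β)) = 0.00.
The residuum of the Łukasiewicz t-norm gives the supremum: min(1, 1 − 0.87 + 0.00).
1 − 0.87 + 0.00 = 0.13, so t = min(1, 0.13) = 0.13.
Check: 0.87 & 0.13 = max(0, 0.00) = 0.00 ≤ 0.00.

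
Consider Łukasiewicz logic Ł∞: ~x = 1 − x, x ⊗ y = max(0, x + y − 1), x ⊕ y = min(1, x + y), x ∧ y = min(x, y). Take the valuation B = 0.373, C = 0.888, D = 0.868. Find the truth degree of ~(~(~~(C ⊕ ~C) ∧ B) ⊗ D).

0.505

~C = 1 − 0.888 = 0.112
C ⊕ ~C = min(1, 0.888 + 0.112) = min(1, 1.000) = 1.000
~(C ⊕ ~C) = 1 − 1.000 = 0.000
~~(C ⊕ ~C) = 1 − 0.000 = 1.000
~~(C ⊕ ~C) ∧ B = min(1.000, 0.373) = 0.373
~(~~(C ⊕ ~C) ∧ B) = 1 − 0.373 = 0.627
~(~~(C ⊕ ~C) ∧ B) ⊗ D = max(0, 0.627 + 0.868 − 1) = max(0, 0.495) = 0.495
~(~(~~(C ⊕ ~C) ∧ B) ⊗ D) = 1 − 0.495 = 0.505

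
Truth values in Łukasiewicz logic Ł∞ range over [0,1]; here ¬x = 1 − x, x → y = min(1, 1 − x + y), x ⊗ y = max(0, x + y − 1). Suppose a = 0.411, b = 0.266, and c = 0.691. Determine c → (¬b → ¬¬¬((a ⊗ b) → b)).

¬b = 1 − 0.266 = 0.734
a ⊗ b = max(0, 0.411 + 0.266 − 1) = max(0, -0.323) = 0.000
(a ⊗ b) → b = min(1, 1 − 0.000 + 0.266) = min(1, 1.266) = 1.000
¬((a ⊗ b) → b) = 1 − 1.000 = 0.000
¬¬((a ⊗ b) → b) = 1 − 0.000 = 1.000
¬¬¬((a ⊗ b) → b) = 1 − 1.000 = 0.000
¬b → ¬¬¬((a ⊗ b) → b) = min(1, 1 − 0.734 + 0.000) = min(1, 0.266) = 0.266
c → (¬b → ¬¬¬((a ⊗ b) → b)) = min(1, 1 − 0.691 + 0.266) = min(1, 0.575) = 0.575

0.575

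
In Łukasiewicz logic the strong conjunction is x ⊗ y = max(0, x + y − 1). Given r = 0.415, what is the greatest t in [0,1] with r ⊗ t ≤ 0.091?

0.676

The residuum of the Łukasiewicz t-norm gives the supremum: min(1, 1 − 0.415 + 0.091).
1 − 0.415 + 0.091 = 0.676, so t = min(1, 0.676) = 0.676.
Check: 0.415 ⊗ 0.676 = max(0, 0.091) = 0.091 ≤ 0.091.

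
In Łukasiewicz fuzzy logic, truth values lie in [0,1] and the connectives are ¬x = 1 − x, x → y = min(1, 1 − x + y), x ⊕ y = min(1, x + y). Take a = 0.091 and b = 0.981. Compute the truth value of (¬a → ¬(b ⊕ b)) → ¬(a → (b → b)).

0.909

¬a = 1 − 0.091 = 0.909
b ⊕ b = min(1, 0.981 + 0.981) = min(1, 1.962) = 1.000
¬(b ⊕ b) = 1 − 1.000 = 0.000
¬a → ¬(b ⊕ b) = min(1, 1 − 0.909 + 0.000) = min(1, 0.091) = 0.091
b → b = min(1, 1 − 0.981 + 0.981) = min(1, 1.000) = 1.000
a → (b → b) = min(1, 1 − 0.091 + 1.000) = min(1, 1.909) = 1.000
¬(a → (b → b)) = 1 − 1.000 = 0.000
(¬a → ¬(b ⊕ b)) → ¬(a → (b → b)) = min(1, 1 − 0.091 + 0.000) = min(1, 0.909) = 0.909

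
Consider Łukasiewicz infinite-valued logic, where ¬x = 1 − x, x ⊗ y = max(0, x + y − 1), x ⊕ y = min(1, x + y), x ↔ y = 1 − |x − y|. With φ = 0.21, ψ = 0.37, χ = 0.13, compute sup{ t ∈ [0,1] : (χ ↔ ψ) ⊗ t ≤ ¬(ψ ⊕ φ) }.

χ ↔ ψ = 1 − |0.13 − 0.37| = 1 − 0.24 = 0.76
So the left factor is χ ↔ ψ = 0.76.
ψ ⊕ φ = min(1, 0.37 + 0.21) = min(1, 0.58) = 0.58
¬(ψ ⊕ φ) = 1 − 0.58 = 0.42
So the right-hand bound is ¬(ψ ⊕ φ) = 0.42.
The residuum of the Łukasiewicz t-norm gives the supremum: min(1, 1 − 0.76 + 0.42).
1 − 0.76 + 0.42 = 0.66, so t = min(1, 0.66) = 0.66.
Check: 0.76 ⊗ 0.66 = max(0, 0.42) = 0.42 ≤ 0.42.

0.66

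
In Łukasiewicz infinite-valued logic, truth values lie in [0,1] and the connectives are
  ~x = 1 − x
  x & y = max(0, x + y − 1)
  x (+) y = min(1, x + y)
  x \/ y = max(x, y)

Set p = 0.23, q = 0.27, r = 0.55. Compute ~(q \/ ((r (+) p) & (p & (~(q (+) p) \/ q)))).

0.73

r (+) p = min(1, 0.55 + 0.23) = min(1, 0.78) = 0.78
q (+) p = min(1, 0.27 + 0.23) = min(1, 0.50) = 0.50
~(q (+) p) = 1 − 0.50 = 0.50
~(q (+) p) \/ q = max(0.50, 0.27) = 0.50
p & (~(q (+) p) \/ q) = max(0, 0.23 + 0.50 − 1) = max(0, -0.27) = 0.00
(r (+) p) & (p & (~(q (+) p) \/ q)) = max(0, 0.78 + 0.00 − 1) = max(0, -0.22) = 0.00
q \/ ((r (+) p) & (p & (~(q (+) p) \/ q))) = max(0.27, 0.00) = 0.27
~(q \/ ((r (+) p) & (p & (~(q (+) p) \/ q)))) = 1 − 0.27 = 0.73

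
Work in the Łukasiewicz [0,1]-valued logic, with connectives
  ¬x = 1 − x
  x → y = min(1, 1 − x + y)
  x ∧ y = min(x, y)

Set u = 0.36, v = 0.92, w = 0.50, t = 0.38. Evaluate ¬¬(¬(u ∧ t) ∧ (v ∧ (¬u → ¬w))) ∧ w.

0.50

u ∧ t = min(0.36, 0.38) = 0.36
¬(u ∧ t) = 1 − 0.36 = 0.64
¬u = 1 − 0.36 = 0.64
¬w = 1 − 0.50 = 0.50
¬u → ¬w = min(1, 1 − 0.64 + 0.50) = min(1, 0.86) = 0.86
v ∧ (¬u → ¬w) = min(0.92, 0.86) = 0.86
¬(u ∧ t) ∧ (v ∧ (¬u → ¬w)) = min(0.64, 0.86) = 0.64
¬(¬(u ∧ t) ∧ (v ∧ (¬u → ¬w))) = 1 − 0.64 = 0.36
¬¬(¬(u ∧ t) ∧ (v ∧ (¬u → ¬w))) = 1 − 0.36 = 0.64
¬¬(¬(u ∧ t) ∧ (v ∧ (¬u → ¬w))) ∧ w = min(0.64, 0.50) = 0.50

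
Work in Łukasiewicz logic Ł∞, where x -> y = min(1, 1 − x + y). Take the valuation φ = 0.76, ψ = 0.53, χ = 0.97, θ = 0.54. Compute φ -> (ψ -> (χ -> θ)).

χ -> θ = min(1, 1 − 0.97 + 0.54) = min(1, 0.57) = 0.57
ψ -> (χ -> θ) = min(1, 1 − 0.53 + 0.57) = min(1, 1.04) = 1.00
φ -> (ψ -> (χ -> θ)) = min(1, 1 − 0.76 + 1.00) = min(1, 1.24) = 1.00

1.00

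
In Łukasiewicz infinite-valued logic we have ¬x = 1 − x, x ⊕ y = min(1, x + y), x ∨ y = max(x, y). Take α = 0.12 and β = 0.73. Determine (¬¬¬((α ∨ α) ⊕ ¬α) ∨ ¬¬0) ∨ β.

α ∨ α = max(0.12, 0.12) = 0.12
¬α = 1 − 0.12 = 0.88
(α ∨ α) ⊕ ¬α = min(1, 0.12 + 0.88) = min(1, 1.00) = 1.00
¬((α ∨ α) ⊕ ¬α) = 1 − 1.00 = 0.00
¬¬((α ∨ α) ⊕ ¬α) = 1 − 0.00 = 1.00
¬¬¬((α ∨ α) ⊕ ¬α) = 1 − 1.00 = 0.00
¬0 = 1 − 0.00 = 1.00
¬¬0 = 1 − 1.00 = 0.00
¬¬¬((α ∨ α) ⊕ ¬α) ∨ ¬¬0 = max(0.00, 0.00) = 0.00
(¬¬¬((α ∨ α) ⊕ ¬α) ∨ ¬¬0) ∨ β = max(0.00, 0.73) = 0.73

0.73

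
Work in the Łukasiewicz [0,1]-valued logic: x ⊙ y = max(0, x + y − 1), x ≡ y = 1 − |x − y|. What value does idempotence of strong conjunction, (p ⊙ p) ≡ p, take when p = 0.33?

p ⊙ p = max(0, 0.33 + 0.33 − 1) = max(0, -0.34) = 0.00
(p ⊙ p) ≡ p = 1 − |0.00 − 0.33| = 1 − 0.33 = 0.67
(The value 0.67 < 1 shows this instance is not satisfied; fails in Ł∞ since a ⊗ a = max(0, 2a−1) ≠ a in general.)

0.67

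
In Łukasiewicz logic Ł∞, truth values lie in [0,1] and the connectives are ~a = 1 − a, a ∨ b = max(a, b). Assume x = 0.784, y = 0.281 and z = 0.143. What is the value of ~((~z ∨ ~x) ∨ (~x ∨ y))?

0.143

~z = 1 − 0.143 = 0.857
~x = 1 − 0.784 = 0.216
~z ∨ ~x = max(0.857, 0.216) = 0.857
~x ∨ y = max(0.216, 0.281) = 0.281
(~z ∨ ~x) ∨ (~x ∨ y) = max(0.857, 0.281) = 0.857
~((~z ∨ ~x) ∨ (~x ∨ y)) = 1 − 0.857 = 0.143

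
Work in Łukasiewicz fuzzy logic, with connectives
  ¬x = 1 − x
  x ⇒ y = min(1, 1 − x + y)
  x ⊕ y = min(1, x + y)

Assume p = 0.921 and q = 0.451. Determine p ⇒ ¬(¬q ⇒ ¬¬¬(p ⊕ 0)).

0.549

¬q = 1 − 0.451 = 0.549
p ⊕ 0 = min(1, 0.921 + 0.000) = min(1, 0.921) = 0.921
¬(p ⊕ 0) = 1 − 0.921 = 0.079
¬¬(p ⊕ 0) = 1 − 0.079 = 0.921
¬¬¬(p ⊕ 0) = 1 − 0.921 = 0.079
¬q ⇒ ¬¬¬(p ⊕ 0) = min(1, 1 − 0.549 + 0.079) = min(1, 0.530) = 0.530
¬(¬q ⇒ ¬¬¬(p ⊕ 0)) = 1 − 0.530 = 0.470
p ⇒ ¬(¬q ⇒ ¬¬¬(p ⊕ 0)) = min(1, 1 − 0.921 + 0.470) = min(1, 0.549) = 0.549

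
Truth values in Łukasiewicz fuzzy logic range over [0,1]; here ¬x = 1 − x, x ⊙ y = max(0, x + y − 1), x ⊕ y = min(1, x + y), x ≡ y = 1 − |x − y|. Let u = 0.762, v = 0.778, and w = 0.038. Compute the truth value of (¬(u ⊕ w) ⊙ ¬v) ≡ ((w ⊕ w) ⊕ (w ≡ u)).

0.648

u ⊕ w = min(1, 0.762 + 0.038) = min(1, 0.800) = 0.800
¬(u ⊕ w) = 1 − 0.800 = 0.200
¬v = 1 − 0.778 = 0.222
¬(u ⊕ w) ⊙ ¬v = max(0, 0.200 + 0.222 − 1) = max(0, -0.578) = 0.000
w ⊕ w = min(1, 0.038 + 0.038) = min(1, 0.076) = 0.076
w ≡ u = 1 − |0.038 − 0.762| = 1 − 0.724 = 0.276
(w ⊕ w) ⊕ (w ≡ u) = min(1, 0.076 + 0.276) = min(1, 0.352) = 0.352
(¬(u ⊕ w) ⊙ ¬v) ≡ ((w ⊕ w) ⊕ (w ≡ u)) = 1 − |0.000 − 0.352| = 1 − 0.352 = 0.648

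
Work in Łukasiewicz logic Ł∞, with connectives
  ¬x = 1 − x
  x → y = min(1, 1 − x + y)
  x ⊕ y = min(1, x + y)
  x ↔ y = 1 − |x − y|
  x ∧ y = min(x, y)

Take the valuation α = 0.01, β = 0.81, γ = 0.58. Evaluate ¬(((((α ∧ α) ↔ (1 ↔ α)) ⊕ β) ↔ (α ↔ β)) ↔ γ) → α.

α ∧ α = min(0.01, 0.01) = 0.01
1 ↔ α = 1 − |1.00 − 0.01| = 1 − 0.99 = 0.01
(α ∧ α) ↔ (1 ↔ α) = 1 − |0.01 − 0.01| = 1 − 0.00 = 1.00
((α ∧ α) ↔ (1 ↔ α)) ⊕ β = min(1, 1.00 + 0.81) = min(1, 1.81) = 1.00
α ↔ β = 1 − |0.01 − 0.81| = 1 − 0.80 = 0.20
(((α ∧ α) ↔ (1 ↔ α)) ⊕ β) ↔ (α ↔ β) = 1 − |1.00 − 0.20| = 1 − 0.80 = 0.20
((((α ∧ α) ↔ (1 ↔ α)) ⊕ β) ↔ (α ↔ β)) ↔ γ = 1 − |0.20 − 0.58| = 1 − 0.38 = 0.62
¬(((((α ∧ α) ↔ (1 ↔ α)) ⊕ β) ↔ (α ↔ β)) ↔ γ) = 1 − 0.62 = 0.38
¬(((((α ∧ α) ↔ (1 ↔ α)) ⊕ β) ↔ (α ↔ β)) ↔ γ) → α = min(1, 1 − 0.38 + 0.01) = min(1, 0.63) = 0.63

0.63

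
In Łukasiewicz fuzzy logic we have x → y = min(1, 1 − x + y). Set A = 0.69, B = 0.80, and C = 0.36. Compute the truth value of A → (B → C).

B → C = min(1, 1 − 0.80 + 0.36) = min(1, 0.56) = 0.56
A → (B → C) = min(1, 1 − 0.69 + 0.56) = min(1, 0.87) = 0.87

0.87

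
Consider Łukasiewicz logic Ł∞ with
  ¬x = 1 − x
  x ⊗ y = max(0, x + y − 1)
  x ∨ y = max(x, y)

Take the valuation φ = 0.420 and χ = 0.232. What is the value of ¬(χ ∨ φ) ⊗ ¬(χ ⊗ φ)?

0.580

χ ∨ φ = max(0.232, 0.420) = 0.420
¬(χ ∨ φ) = 1 − 0.420 = 0.580
χ ⊗ φ = max(0, 0.232 + 0.420 − 1) = max(0, -0.348) = 0.000
¬(χ ⊗ φ) = 1 − 0.000 = 1.000
¬(χ ∨ φ) ⊗ ¬(χ ⊗ φ) = max(0, 0.580 + 1.000 − 1) = max(0, 0.580) = 0.580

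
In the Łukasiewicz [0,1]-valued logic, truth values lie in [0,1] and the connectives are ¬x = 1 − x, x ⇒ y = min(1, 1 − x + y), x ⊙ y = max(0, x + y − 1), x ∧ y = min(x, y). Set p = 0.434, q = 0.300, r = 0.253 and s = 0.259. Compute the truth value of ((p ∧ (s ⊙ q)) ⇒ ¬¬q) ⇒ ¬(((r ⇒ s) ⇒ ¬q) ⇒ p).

0.266

s ⊙ q = max(0, 0.259 + 0.300 − 1) = max(0, -0.441) = 0.000
p ∧ (s ⊙ q) = min(0.434, 0.000) = 0.000
¬q = 1 − 0.300 = 0.700
¬¬q = 1 − 0.700 = 0.300
(p ∧ (s ⊙ q)) ⇒ ¬¬q = min(1, 1 − 0.000 + 0.300) = min(1, 1.300) = 1.000
r ⇒ s = min(1, 1 − 0.253 + 0.259) = min(1, 1.006) = 1.000
(r ⇒ s) ⇒ ¬q = min(1, 1 − 1.000 + 0.700) = min(1, 0.700) = 0.700
((r ⇒ s) ⇒ ¬q) ⇒ p = min(1, 1 − 0.700 + 0.434) = min(1, 0.734) = 0.734
¬(((r ⇒ s) ⇒ ¬q) ⇒ p) = 1 − 0.734 = 0.266
((p ∧ (s ⊙ q)) ⇒ ¬¬q) ⇒ ¬(((r ⇒ s) ⇒ ¬q) ⇒ p) = min(1, 1 − 1.000 + 0.266) = min(1, 0.266) = 0.266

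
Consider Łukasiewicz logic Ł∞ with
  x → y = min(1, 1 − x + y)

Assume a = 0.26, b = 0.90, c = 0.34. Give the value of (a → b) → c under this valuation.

a → b = min(1, 1 − 0.26 + 0.90) = min(1, 1.64) = 1.00
(a → b) → c = min(1, 1 − 1.00 + 0.34) = min(1, 0.34) = 0.34

0.34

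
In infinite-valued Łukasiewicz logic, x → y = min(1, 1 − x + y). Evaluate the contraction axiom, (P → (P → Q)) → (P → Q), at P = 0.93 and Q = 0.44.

P → Q = min(1, 1 − 0.93 + 0.44) = min(1, 0.51) = 0.51
P → (P → Q) = min(1, 1 − 0.93 + 0.51) = min(1, 0.58) = 0.58
(P → (P → Q)) → (P → Q) = min(1, 1 − 0.58 + 0.51) = min(1, 0.93) = 0.93
(The value 0.93 < 1 shows this instance is not satisfied; fails in Ł∞ (the t-norm is not idempotent).)

0.93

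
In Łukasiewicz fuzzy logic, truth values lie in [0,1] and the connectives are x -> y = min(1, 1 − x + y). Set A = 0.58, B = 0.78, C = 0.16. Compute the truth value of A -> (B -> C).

0.80

B -> C = min(1, 1 − 0.78 + 0.16) = min(1, 0.38) = 0.38
A -> (B -> C) = min(1, 1 − 0.58 + 0.38) = min(1, 0.80) = 0.80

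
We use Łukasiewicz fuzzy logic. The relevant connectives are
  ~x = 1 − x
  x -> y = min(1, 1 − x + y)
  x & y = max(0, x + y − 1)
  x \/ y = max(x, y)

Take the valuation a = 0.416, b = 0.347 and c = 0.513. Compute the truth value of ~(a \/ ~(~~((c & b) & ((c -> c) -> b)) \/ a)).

c & b = max(0, 0.513 + 0.347 − 1) = max(0, -0.140) = 0.000
c -> c = min(1, 1 − 0.513 + 0.513) = min(1, 1.000) = 1.000
(c -> c) -> b = min(1, 1 − 1.000 + 0.347) = min(1, 0.347) = 0.347
(c & b) & ((c -> c) -> b) = max(0, 0.000 + 0.347 − 1) = max(0, -0.653) = 0.000
~((c & b) & ((c -> c) -> b)) = 1 − 0.000 = 1.000
~~((c & b) & ((c -> c) -> b)) = 1 − 1.000 = 0.000
~~((c & b) & ((c -> c) -> b)) \/ a = max(0.000, 0.416) = 0.416
~(~~((c & b) & ((c -> c) -> b)) \/ a) = 1 − 0.416 = 0.584
a \/ ~(~~((c & b) & ((c -> c) -> b)) \/ a) = max(0.416, 0.584) = 0.584
~(a \/ ~(~~((c & b) & ((c -> c) -> b)) \/ a)) = 1 − 0.584 = 0.416

0.416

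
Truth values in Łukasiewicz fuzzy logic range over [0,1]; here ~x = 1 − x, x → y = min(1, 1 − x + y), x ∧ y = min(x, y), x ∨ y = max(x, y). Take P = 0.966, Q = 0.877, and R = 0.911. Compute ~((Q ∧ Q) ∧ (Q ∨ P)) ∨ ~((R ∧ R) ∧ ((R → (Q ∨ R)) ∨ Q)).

Q ∧ Q = min(0.877, 0.877) = 0.877
Q ∨ P = max(0.877, 0.966) = 0.966
(Q ∧ Q) ∧ (Q ∨ P) = min(0.877, 0.966) = 0.877
~((Q ∧ Q) ∧ (Q ∨ P)) = 1 − 0.877 = 0.123
R ∧ R = min(0.911, 0.911) = 0.911
Q ∨ R = max(0.877, 0.911) = 0.911
R → (Q ∨ R) = min(1, 1 − 0.911 + 0.911) = min(1, 1.000) = 1.000
(R → (Q ∨ R)) ∨ Q = max(1.000, 0.877) = 1.000
(R ∧ R) ∧ ((R → (Q ∨ R)) ∨ Q) = min(0.911, 1.000) = 0.911
~((R ∧ R) ∧ ((R → (Q ∨ R)) ∨ Q)) = 1 − 0.911 = 0.089
~((Q ∧ Q) ∧ (Q ∨ P)) ∨ ~((R ∧ R) ∧ ((R → (Q ∨ R)) ∨ Q)) = max(0.123, 0.089) = 0.123

0.123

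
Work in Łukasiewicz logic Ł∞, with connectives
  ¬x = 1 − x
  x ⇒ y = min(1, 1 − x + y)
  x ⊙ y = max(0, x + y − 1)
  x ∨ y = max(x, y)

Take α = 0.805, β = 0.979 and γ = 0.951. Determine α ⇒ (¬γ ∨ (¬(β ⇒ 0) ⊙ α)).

0.979

¬γ = 1 − 0.951 = 0.049
β ⇒ 0 = min(1, 1 − 0.979 + 0.000) = min(1, 0.021) = 0.021
¬(β ⇒ 0) = 1 − 0.021 = 0.979
¬(β ⇒ 0) ⊙ α = max(0, 0.979 + 0.805 − 1) = max(0, 0.784) = 0.784
¬γ ∨ (¬(β ⇒ 0) ⊙ α) = max(0.049, 0.784) = 0.784
α ⇒ (¬γ ∨ (¬(β ⇒ 0) ⊙ α)) = min(1, 1 − 0.805 + 0.784) = min(1, 0.979) = 0.979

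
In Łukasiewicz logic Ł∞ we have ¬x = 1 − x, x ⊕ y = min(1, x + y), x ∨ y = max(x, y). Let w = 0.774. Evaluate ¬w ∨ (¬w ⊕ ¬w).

¬w = 1 − 0.774 = 0.226
¬w ⊕ ¬w = min(1, 0.226 + 0.226) = min(1, 0.452) = 0.452
¬w ∨ (¬w ⊕ ¬w) = max(0.226, 0.452) = 0.452

0.452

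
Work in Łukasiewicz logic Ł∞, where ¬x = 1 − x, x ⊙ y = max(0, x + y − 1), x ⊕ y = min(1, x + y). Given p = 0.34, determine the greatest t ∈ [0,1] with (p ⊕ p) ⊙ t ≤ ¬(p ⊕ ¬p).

p ⊕ p = min(1, 0.34 + 0.34) = min(1, 0.68) = 0.68
So the left factor is p ⊕ p = 0.68.
¬p = 1 − 0.34 = 0.66
p ⊕ ¬p = min(1, 0.34 + 0.66) = min(1, 1.00) = 1.00
¬(p ⊕ ¬p) = 1 − 1.00 = 0.00
So the right-hand bound is ¬(p ⊕ ¬p) = 0.00.
The residuum of the Łukasiewicz t-norm gives the supremum: min(1, 1 − 0.68 + 0.00).
1 − 0.68 + 0.00 = 0.32, so t = min(1, 0.32) = 0.32.
Check: 0.68 ⊙ 0.32 = max(0, 0.00) = 0.00 ≤ 0.00.

0.32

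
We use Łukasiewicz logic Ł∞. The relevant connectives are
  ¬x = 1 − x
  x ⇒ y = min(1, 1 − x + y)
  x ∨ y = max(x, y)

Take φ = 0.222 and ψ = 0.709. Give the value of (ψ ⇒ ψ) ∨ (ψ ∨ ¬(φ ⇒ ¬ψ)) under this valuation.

ψ ⇒ ψ = min(1, 1 − 0.709 + 0.709) = min(1, 1.000) = 1.000
¬ψ = 1 − 0.709 = 0.291
φ ⇒ ¬ψ = min(1, 1 − 0.222 + 0.291) = min(1, 1.069) = 1.000
¬(φ ⇒ ¬ψ) = 1 − 1.000 = 0.000
ψ ∨ ¬(φ ⇒ ¬ψ) = max(0.709, 0.000) = 0.709
(ψ ⇒ ψ) ∨ (ψ ∨ ¬(φ ⇒ ¬ψ)) = max(1.000, 0.709) = 1.000

1.000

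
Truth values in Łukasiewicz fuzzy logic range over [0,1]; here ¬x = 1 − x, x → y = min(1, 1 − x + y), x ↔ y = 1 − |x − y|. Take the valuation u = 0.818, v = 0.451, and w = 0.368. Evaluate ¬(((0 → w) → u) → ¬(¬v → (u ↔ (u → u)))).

0.818

0 → w = min(1, 1 − 0.000 + 0.368) = min(1, 1.368) = 1.000
(0 → w) → u = min(1, 1 − 1.000 + 0.818) = min(1, 0.818) = 0.818
¬v = 1 − 0.451 = 0.549
u → u = min(1, 1 − 0.818 + 0.818) = min(1, 1.000) = 1.000
u ↔ (u → u) = 1 − |0.818 − 1.000| = 1 − 0.182 = 0.818
¬v → (u ↔ (u → u)) = min(1, 1 − 0.549 + 0.818) = min(1, 1.269) = 1.000
¬(¬v → (u ↔ (u → u))) = 1 − 1.000 = 0.000
((0 → w) → u) → ¬(¬v → (u ↔ (u → u))) = min(1, 1 − 0.818 + 0.000) = min(1, 0.182) = 0.182
¬(((0 → w) → u) → ¬(¬v → (u ↔ (u → u)))) = 1 − 0.182 = 0.818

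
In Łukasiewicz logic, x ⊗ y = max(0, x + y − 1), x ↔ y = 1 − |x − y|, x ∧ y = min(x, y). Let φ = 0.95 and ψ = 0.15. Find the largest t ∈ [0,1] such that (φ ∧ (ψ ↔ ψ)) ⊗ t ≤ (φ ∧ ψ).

ψ ↔ ψ = 1 − |0.15 − 0.15| = 1 − 0.00 = 1.00
φ ∧ (ψ ↔ ψ) = min(0.95, 1.00) = 0.95
So the left factor is φ ∧ (ψ ↔ ψ) = 0.95.
φ ∧ ψ = min(0.95, 0.15) = 0.15
So the right-hand bound is φ ∧ ψ = 0.15.
The residuum of the Łukasiewicz t-norm gives the supremum: min(1, 1 − 0.95 + 0.15).
1 − 0.95 + 0.15 = 0.20, so t = min(1, 0.20) = 0.20.
Check: 0.95 ⊗ 0.20 = max(0, 0.15) = 0.15 ≤ 0.15.

0.20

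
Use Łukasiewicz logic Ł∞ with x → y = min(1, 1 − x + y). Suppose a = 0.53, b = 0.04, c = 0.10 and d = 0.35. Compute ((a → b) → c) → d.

a → b = min(1, 1 − 0.53 + 0.04) = min(1, 0.51) = 0.51
(a → b) → c = min(1, 1 − 0.51 + 0.10) = min(1, 0.59) = 0.59
((a → b) → c) → d = min(1, 1 − 0.59 + 0.35) = min(1, 0.76) = 0.76

0.76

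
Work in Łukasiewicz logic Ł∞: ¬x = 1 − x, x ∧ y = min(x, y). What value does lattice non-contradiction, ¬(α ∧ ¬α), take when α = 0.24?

¬α = 1 − 0.24 = 0.76
α ∧ ¬α = min(0.24, 0.76) = 0.24
¬(α ∧ ¬α) = 1 − 0.24 = 0.76
(The value 0.76 < 1 shows this instance is not satisfied; not a Ł∞-tautology — its value is 1 − min(a, 1−a).)

0.76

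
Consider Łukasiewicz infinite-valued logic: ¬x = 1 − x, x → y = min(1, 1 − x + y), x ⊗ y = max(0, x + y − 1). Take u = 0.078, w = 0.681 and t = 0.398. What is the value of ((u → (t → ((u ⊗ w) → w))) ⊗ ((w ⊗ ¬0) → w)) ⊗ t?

u ⊗ w = max(0, 0.078 + 0.681 − 1) = max(0, -0.241) = 0.000
(u ⊗ w) → w = min(1, 1 − 0.000 + 0.681) = min(1, 1.681) = 1.000
t → ((u ⊗ w) → w) = min(1, 1 − 0.398 + 1.000) = min(1, 1.602) = 1.000
u → (t → ((u ⊗ w) → w)) = min(1, 1 − 0.078 + 1.000) = min(1, 1.922) = 1.000
¬0 = 1 − 0.000 = 1.000
w ⊗ ¬0 = max(0, 0.681 + 1.000 − 1) = max(0, 0.681) = 0.681
(w ⊗ ¬0) → w = min(1, 1 − 0.681 + 0.681) = min(1, 1.000) = 1.000
(u → (t → ((u ⊗ w) → w))) ⊗ ((w ⊗ ¬0) → w) = max(0, 1.000 + 1.000 − 1) = max(0, 1.000) = 1.000
((u → (t → ((u ⊗ w) → w))) ⊗ ((w ⊗ ¬0) → w)) ⊗ t = max(0, 1.000 + 0.398 − 1) = max(0, 0.398) = 0.398

0.398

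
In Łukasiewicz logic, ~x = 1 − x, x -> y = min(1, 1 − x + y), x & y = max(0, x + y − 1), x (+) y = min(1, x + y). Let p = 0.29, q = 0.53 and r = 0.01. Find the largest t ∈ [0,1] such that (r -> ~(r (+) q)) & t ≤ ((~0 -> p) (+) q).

0.82

r (+) q = min(1, 0.01 + 0.53) = min(1, 0.54) = 0.54
~(r (+) q) = 1 − 0.54 = 0.46
r -> ~(r (+) q) = min(1, 1 − 0.01 + 0.46) = min(1, 1.45) = 1.00
So the left factor is r -> ~(r (+) q) = 1.00.
~0 = 1 − 0.00 = 1.00
~0 -> p = min(1, 1 − 1.00 + 0.29) = min(1, 0.29) = 0.29
(~0 -> p) (+) q = min(1, 0.29 + 0.53) = min(1, 0.82) = 0.82
So the right-hand bound is (~0 -> p) (+) q = 0.82.
The residuum of the Łukasiewicz t-norm gives the supremum: min(1, 1 − 1.00 + 0.82).
1 − 1.00 + 0.82 = 0.82, so t = min(1, 0.82) = 0.82.
Check: 1.00 & 0.82 = max(0, 0.82) = 0.82 ≤ 0.82.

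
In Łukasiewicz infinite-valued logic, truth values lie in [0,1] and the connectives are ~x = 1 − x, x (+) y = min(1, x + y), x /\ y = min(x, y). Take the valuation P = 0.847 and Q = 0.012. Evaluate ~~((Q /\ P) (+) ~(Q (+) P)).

Q /\ P = min(0.012, 0.847) = 0.012
Q (+) P = min(1, 0.012 + 0.847) = min(1, 0.859) = 0.859
~(Q (+) P) = 1 − 0.859 = 0.141
(Q /\ P) (+) ~(Q (+) P) = min(1, 0.012 + 0.141) = min(1, 0.153) = 0.153
~((Q /\ P) (+) ~(Q (+) P)) = 1 − 0.153 = 0.847
~~((Q /\ P) (+) ~(Q (+) P)) = 1 − 0.847 = 0.153

0.153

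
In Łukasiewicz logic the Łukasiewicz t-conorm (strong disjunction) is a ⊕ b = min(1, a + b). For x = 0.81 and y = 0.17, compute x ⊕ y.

x ⊕ y = min(1, 0.81 + 0.17) = min(1, 0.98) = 0.98
For comparison, the Gödel t-conorm max(a, b) would give 0.81.

0.98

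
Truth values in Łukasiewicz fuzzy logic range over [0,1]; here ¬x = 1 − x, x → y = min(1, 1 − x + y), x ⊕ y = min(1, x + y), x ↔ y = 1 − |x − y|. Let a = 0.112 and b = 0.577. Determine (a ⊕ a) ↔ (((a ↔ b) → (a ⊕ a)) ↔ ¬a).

a ⊕ a = min(1, 0.112 + 0.112) = min(1, 0.224) = 0.224
a ↔ b = 1 − |0.112 − 0.577| = 1 − 0.465 = 0.535
(a ↔ b) → (a ⊕ a) = min(1, 1 − 0.535 + 0.224) = min(1, 0.689) = 0.689
¬a = 1 − 0.112 = 0.888
((a ↔ b) → (a ⊕ a)) ↔ ¬a = 1 − |0.689 − 0.888| = 1 − 0.199 = 0.801
(a ⊕ a) ↔ (((a ↔ b) → (a ⊕ a)) ↔ ¬a) = 1 − |0.224 − 0.801| = 1 − 0.577 = 0.423

0.423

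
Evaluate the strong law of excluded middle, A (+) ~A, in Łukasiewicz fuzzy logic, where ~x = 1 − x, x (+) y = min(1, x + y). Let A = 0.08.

~A = 1 − 0.08 = 0.92
A (+) ~A = min(1, 0.08 + 0.92) = min(1, 1.00) = 1.00
(As expected: always 1 in Ł∞ since a ⊕ (1−a) = 1.)

1.00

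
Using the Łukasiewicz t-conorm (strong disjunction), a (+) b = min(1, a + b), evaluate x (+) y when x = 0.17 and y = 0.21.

0.38

x (+) y = min(1, 0.17 + 0.21) = min(1, 0.38) = 0.38
For comparison, the Gödel t-conorm max(a, b) would give 0.21.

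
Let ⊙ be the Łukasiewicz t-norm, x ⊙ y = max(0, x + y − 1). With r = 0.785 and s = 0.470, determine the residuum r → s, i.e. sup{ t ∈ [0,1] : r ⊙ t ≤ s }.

0.685

The residuum of the Łukasiewicz t-norm gives the supremum: min(1, 1 − 0.785 + 0.470).
1 − 0.785 + 0.470 = 0.685, so t = min(1, 0.685) = 0.685.
Check: 0.785 ⊙ 0.685 = max(0, 0.470) = 0.470 ≤ 0.470.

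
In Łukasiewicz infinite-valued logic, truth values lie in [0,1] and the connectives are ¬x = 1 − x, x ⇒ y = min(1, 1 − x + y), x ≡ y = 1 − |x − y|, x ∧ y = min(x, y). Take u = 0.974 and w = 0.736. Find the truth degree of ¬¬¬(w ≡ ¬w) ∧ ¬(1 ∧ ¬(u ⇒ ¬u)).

0.052

¬w = 1 − 0.736 = 0.264
w ≡ ¬w = 1 − |0.736 − 0.264| = 1 − 0.472 = 0.528
¬(w ≡ ¬w) = 1 − 0.528 = 0.472
¬¬(w ≡ ¬w) = 1 − 0.472 = 0.528
¬¬¬(w ≡ ¬w) = 1 − 0.528 = 0.472
¬u = 1 − 0.974 = 0.026
u ⇒ ¬u = min(1, 1 − 0.974 + 0.026) = min(1, 0.052) = 0.052
¬(u ⇒ ¬u) = 1 − 0.052 = 0.948
1 ∧ ¬(u ⇒ ¬u) = min(1.000, 0.948) = 0.948
¬(1 ∧ ¬(u ⇒ ¬u)) = 1 − 0.948 = 0.052
¬¬¬(w ≡ ¬w) ∧ ¬(1 ∧ ¬(u ⇒ ¬u)) = min(0.472, 0.052) = 0.052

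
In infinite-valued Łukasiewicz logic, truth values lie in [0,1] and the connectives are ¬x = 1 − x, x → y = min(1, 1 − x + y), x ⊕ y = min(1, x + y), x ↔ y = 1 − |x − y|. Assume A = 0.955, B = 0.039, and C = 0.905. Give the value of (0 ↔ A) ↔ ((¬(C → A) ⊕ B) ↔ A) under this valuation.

0 ↔ A = 1 − |0.000 − 0.955| = 1 − 0.955 = 0.045
C → A = min(1, 1 − 0.905 + 0.955) = min(1, 1.050) = 1.000
¬(C → A) = 1 − 1.000 = 0.000
¬(C → A) ⊕ B = min(1, 0.000 + 0.039) = min(1, 0.039) = 0.039
(¬(C → A) ⊕ B) ↔ A = 1 − |0.039 − 0.955| = 1 − 0.916 = 0.084
(0 ↔ A) ↔ ((¬(C → A) ⊕ B) ↔ A) = 1 − |0.045 − 0.084| = 1 − 0.039 = 0.961

0.961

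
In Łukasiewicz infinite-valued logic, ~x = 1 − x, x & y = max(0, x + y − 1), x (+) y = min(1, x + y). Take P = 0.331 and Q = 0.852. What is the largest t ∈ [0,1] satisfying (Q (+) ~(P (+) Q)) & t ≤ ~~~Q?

0.296

P (+) Q = min(1, 0.331 + 0.852) = min(1, 1.183) = 1.000
~(P (+) Q) = 1 − 1.000 = 0.000
Q (+) ~(P (+) Q) = min(1, 0.852 + 0.000) = min(1, 0.852) = 0.852
So the left factor is Q (+) ~(P (+) Q) = 0.852.
~Q = 1 − 0.852 = 0.148
~~Q = 1 − 0.148 = 0.852
~~~Q = 1 − 0.852 = 0.148
So the right-hand bound is ~~~Q = 0.148.
The residuum of the Łukasiewicz t-norm gives the supremum: min(1, 1 − 0.852 + 0.148).
1 − 0.852 + 0.148 = 0.296, so t = min(1, 0.296) = 0.296.
Check: 0.852 & 0.296 = max(0, 0.148) = 0.148 ≤ 0.148.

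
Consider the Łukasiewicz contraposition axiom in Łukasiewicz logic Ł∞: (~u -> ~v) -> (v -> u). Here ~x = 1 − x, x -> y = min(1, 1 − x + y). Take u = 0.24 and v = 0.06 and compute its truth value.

1.00

~u = 1 − 0.24 = 0.76
~v = 1 − 0.06 = 0.94
~u -> ~v = min(1, 1 − 0.76 + 0.94) = min(1, 1.18) = 1.00
v -> u = min(1, 1 − 0.06 + 0.24) = min(1, 1.18) = 1.00
(~u -> ~v) -> (v -> u) = min(1, 1 − 1.00 + 1.00) = min(1, 1.00) = 1.00
(As expected: an axiom of Ł∞, always 1.)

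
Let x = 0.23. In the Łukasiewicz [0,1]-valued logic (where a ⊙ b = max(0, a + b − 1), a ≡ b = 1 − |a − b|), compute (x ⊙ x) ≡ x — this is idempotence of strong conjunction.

x ⊙ x = max(0, 0.23 + 0.23 − 1) = max(0, -0.54) = 0.00
(x ⊙ x) ≡ x = 1 − |0.00 − 0.23| = 1 − 0.23 = 0.77
(The value 0.77 < 1 shows this instance is not satisfied; fails in Ł∞ since a ⊗ a = max(0, 2a−1) ≠ a in general.)

0.77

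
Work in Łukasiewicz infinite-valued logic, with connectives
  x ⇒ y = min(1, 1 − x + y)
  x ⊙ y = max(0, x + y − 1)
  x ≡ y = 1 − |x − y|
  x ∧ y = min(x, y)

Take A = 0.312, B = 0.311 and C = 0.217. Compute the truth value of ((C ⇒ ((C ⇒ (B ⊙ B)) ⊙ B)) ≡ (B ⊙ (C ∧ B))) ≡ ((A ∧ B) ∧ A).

0.812

B ⊙ B = max(0, 0.311 + 0.311 − 1) = max(0, -0.378) = 0.000
C ⇒ (B ⊙ B) = min(1, 1 − 0.217 + 0.000) = min(1, 0.783) = 0.783
(C ⇒ (B ⊙ B)) ⊙ B = max(0, 0.783 + 0.311 − 1) = max(0, 0.094) = 0.094
C ⇒ ((C ⇒ (B ⊙ B)) ⊙ B) = min(1, 1 − 0.217 + 0.094) = min(1, 0.877) = 0.877
C ∧ B = min(0.217, 0.311) = 0.217
B ⊙ (C ∧ B) = max(0, 0.311 + 0.217 − 1) = max(0, -0.472) = 0.000
(C ⇒ ((C ⇒ (B ⊙ B)) ⊙ B)) ≡ (B ⊙ (C ∧ B)) = 1 − |0.877 − 0.000| = 1 − 0.877 = 0.123
A ∧ B = min(0.312, 0.311) = 0.311
(A ∧ B) ∧ A = min(0.311, 0.312) = 0.311
((C ⇒ ((C ⇒ (B ⊙ B)) ⊙ B)) ≡ (B ⊙ (C ∧ B))) ≡ ((A ∧ B) ∧ A) = 1 − |0.123 − 0.311| = 1 − 0.188 = 0.812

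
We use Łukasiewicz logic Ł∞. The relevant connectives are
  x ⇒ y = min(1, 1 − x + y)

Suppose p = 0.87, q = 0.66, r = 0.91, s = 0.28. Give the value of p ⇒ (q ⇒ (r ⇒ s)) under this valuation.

0.84

r ⇒ s = min(1, 1 − 0.91 + 0.28) = min(1, 0.37) = 0.37
q ⇒ (r ⇒ s) = min(1, 1 − 0.66 + 0.37) = min(1, 0.71) = 0.71
p ⇒ (q ⇒ (r ⇒ s)) = min(1, 1 − 0.87 + 0.71) = min(1, 0.84) = 0.84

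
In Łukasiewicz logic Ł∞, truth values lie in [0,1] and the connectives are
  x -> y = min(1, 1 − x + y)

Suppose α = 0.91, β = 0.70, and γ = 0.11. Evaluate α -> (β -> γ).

0.50

β -> γ = min(1, 1 − 0.70 + 0.11) = min(1, 0.41) = 0.41
α -> (β -> γ) = min(1, 1 − 0.91 + 0.41) = min(1, 0.50) = 0.50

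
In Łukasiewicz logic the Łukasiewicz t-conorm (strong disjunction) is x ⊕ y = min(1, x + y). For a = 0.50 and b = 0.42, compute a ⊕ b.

0.92

a ⊕ b = min(1, 0.50 + 0.42) = min(1, 0.92) = 0.92
For comparison, the Gödel t-conorm max(x, y) would give 0.50.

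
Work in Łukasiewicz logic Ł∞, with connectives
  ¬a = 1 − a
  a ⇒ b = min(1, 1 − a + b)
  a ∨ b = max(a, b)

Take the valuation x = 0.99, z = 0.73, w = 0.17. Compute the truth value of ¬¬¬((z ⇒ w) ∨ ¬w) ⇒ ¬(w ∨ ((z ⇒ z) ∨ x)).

0.83

z ⇒ w = min(1, 1 − 0.73 + 0.17) = min(1, 0.44) = 0.44
¬w = 1 − 0.17 = 0.83
(z ⇒ w) ∨ ¬w = max(0.44, 0.83) = 0.83
¬((z ⇒ w) ∨ ¬w) = 1 − 0.83 = 0.17
¬¬((z ⇒ w) ∨ ¬w) = 1 − 0.17 = 0.83
¬¬¬((z ⇒ w) ∨ ¬w) = 1 − 0.83 = 0.17
z ⇒ z = min(1, 1 − 0.73 + 0.73) = min(1, 1.00) = 1.00
(z ⇒ z) ∨ x = max(1.00, 0.99) = 1.00
w ∨ ((z ⇒ z) ∨ x) = max(0.17, 1.00) = 1.00
¬(w ∨ ((z ⇒ z) ∨ x)) = 1 − 1.00 = 0.00
¬¬¬((z ⇒ w) ∨ ¬w) ⇒ ¬(w ∨ ((z ⇒ z) ∨ x)) = min(1, 1 − 0.17 + 0.00) = min(1, 0.83) = 0.83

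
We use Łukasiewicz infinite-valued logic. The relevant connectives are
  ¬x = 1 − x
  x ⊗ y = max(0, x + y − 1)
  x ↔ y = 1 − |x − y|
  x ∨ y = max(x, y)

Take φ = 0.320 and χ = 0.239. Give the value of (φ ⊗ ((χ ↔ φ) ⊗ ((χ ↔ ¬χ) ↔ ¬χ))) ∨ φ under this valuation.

χ ↔ φ = 1 − |0.239 − 0.320| = 1 − 0.081 = 0.919
¬χ = 1 − 0.239 = 0.761
χ ↔ ¬χ = 1 − |0.239 − 0.761| = 1 − 0.522 = 0.478
(χ ↔ ¬χ) ↔ ¬χ = 1 − |0.478 − 0.761| = 1 − 0.283 = 0.717
(χ ↔ φ) ⊗ ((χ ↔ ¬χ) ↔ ¬χ) = max(0, 0.919 + 0.717 − 1) = max(0, 0.636) = 0.636
φ ⊗ ((χ ↔ φ) ⊗ ((χ ↔ ¬χ) ↔ ¬χ)) = max(0, 0.320 + 0.636 − 1) = max(0, -0.044) = 0.000
(φ ⊗ ((χ ↔ φ) ⊗ ((χ ↔ ¬χ) ↔ ¬χ))) ∨ φ = max(0.000, 0.320) = 0.320

0.320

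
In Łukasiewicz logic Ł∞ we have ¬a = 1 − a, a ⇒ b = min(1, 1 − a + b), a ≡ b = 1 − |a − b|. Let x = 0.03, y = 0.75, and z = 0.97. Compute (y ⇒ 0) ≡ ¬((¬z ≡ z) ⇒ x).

y ⇒ 0 = min(1, 1 − 0.75 + 0.00) = min(1, 0.25) = 0.25
¬z = 1 − 0.97 = 0.03
¬z ≡ z = 1 − |0.03 − 0.97| = 1 − 0.94 = 0.06
(¬z ≡ z) ⇒ x = min(1, 1 − 0.06 + 0.03) = min(1, 0.97) = 0.97
¬((¬z ≡ z) ⇒ x) = 1 − 0.97 = 0.03
(y ⇒ 0) ≡ ¬((¬z ≡ z) ⇒ x) = 1 − |0.25 − 0.03| = 1 − 0.22 = 0.78

0.78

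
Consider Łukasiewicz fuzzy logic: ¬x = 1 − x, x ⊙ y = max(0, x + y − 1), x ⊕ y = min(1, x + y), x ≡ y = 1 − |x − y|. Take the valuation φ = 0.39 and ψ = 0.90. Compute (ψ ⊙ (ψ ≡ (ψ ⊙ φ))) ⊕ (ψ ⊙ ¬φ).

0.80

ψ ⊙ φ = max(0, 0.90 + 0.39 − 1) = max(0, 0.29) = 0.29
ψ ≡ (ψ ⊙ φ) = 1 − |0.90 − 0.29| = 1 − 0.61 = 0.39
ψ ⊙ (ψ ≡ (ψ ⊙ φ)) = max(0, 0.90 + 0.39 − 1) = max(0, 0.29) = 0.29
¬φ = 1 − 0.39 = 0.61
ψ ⊙ ¬φ = max(0, 0.90 + 0.61 − 1) = max(0, 0.51) = 0.51
(ψ ⊙ (ψ ≡ (ψ ⊙ φ))) ⊕ (ψ ⊙ ¬φ) = min(1, 0.29 + 0.51) = min(1, 0.80) = 0.80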